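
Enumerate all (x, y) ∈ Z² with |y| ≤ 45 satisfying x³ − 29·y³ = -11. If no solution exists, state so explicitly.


The equation is x³ - 29y³ = -11. For fixed y, x³ = 29·y³ − 11, so a solution requires the RHS to be a perfect cube.
Strategy: iterate y from -45 to 45, compute RHS = 29·y³ − 11, and check whether it is a (positive or negative) perfect cube.
Check small values of y:
  y = 0: RHS = -11 is not a perfect cube.
  y = 1: RHS = 18 is not a perfect cube.
  y = -1: RHS = -40 is not a perfect cube.
  y = 2: RHS = 221 is not a perfect cube.
  y = -2: RHS = -243 is not a perfect cube.
  y = 3: RHS = 772 is not a perfect cube.
  y = -3: RHS = -794 is not a perfect cube.
Continuing the search up to |y| = 45 finds no solutions either.
No (x, y) in the scanned range satisfies the equation.

No integer solutions with |y| ≤ 45.


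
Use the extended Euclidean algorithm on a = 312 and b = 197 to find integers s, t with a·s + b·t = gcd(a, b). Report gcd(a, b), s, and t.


Euclidean algorithm on (312, 197) — divide until remainder is 0:
  312 = 1 · 197 + 115
  197 = 1 · 115 + 82
  115 = 1 · 82 + 33
  82 = 2 · 33 + 16
  33 = 2 · 16 + 1
  16 = 16 · 1 + 0
gcd(312, 197) = 1.
Track Bezout coefficients alongside the remainders: start with r₀ = 312 = a·1 + b·0 (s = 1, t = 0) and r₁ = 197 = a·0 + b·1 (s = 0, t = 1); each new remainder r_{k+1} = r_{k-1} − q_k·r_k inherits s_{k+1} = s_{k-1} − q_k·s_k, t_{k+1} = t_{k-1} − q_k·t_k, so r_k = a·s_k + b·t_k at every step:
  q = 1: r = 115, s = 1 − 1·0 = 1, t = 0 − 1·1 = -1  (check: 312·1 + 197·(-1) = 115)
  q = 1: r = 82, s = 0 − 1·1 = -1, t = 1 − 1·(-1) = 2  (check: 312·(-1) + 197·2 = 82)
  q = 1: r = 33, s = 1 − 1·(-1) = 2, t = -1 − 1·2 = -3  (check: 312·2 + 197·(-3) = 33)
  q = 2: r = 16, s = -1 − 2·2 = -5, t = 2 − 2·(-3) = 8  (check: 312·(-5) + 197·8 = 16)
  q = 2: r = 1, s = 2 − 2·(-5) = 12, t = -3 − 2·8 = -19  (check: 312·12 + 197·(-19) = 1)
The row with r = 1 (the gcd) gives the Bezout coefficients s = 12, t = -19.
Result: 312 · (12) + 197 · (-19) = 1.

gcd(312, 197) = 1; s = 12, t = -19 (check: 312·12 + 197·(-19) = 1).


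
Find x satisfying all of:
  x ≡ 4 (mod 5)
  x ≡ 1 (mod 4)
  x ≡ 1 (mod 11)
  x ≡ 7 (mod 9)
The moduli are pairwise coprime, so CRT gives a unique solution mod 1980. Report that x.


Product of moduli M = 5 · 4 · 11 · 9 = 1980.
Merge one congruence at a time:
  Start: x ≡ 4 (mod 5).
  Combine with x ≡ 1 (mod 4); new modulus lcm = 20.
    Write x = 4 + 5·t and substitute into x ≡ 1 (mod 4): 5·t ≡ 1 − 4 = -3 (mod 4).
    Reduce coefficients mod 4: 1·t ≡ 1 (mod 4).
    So t ≡ 1 (mod 4).
    Then x = 4 + 5·1 = 9, valid modulo lcm(5, 4) = 20: x ≡ 9 (mod 20).
  Combine with x ≡ 1 (mod 11); new modulus lcm = 220.
    Write x = 9 + 20·t and substitute into x ≡ 1 (mod 11): 20·t ≡ 1 − 9 = -8 (mod 11).
    Reduce coefficients mod 11: 9·t ≡ 3 (mod 11).
    The inverse of 9 mod 11 is 5 (since 9·5 = 45 = 4·11 + 1), so t ≡ 5·3 = 15 ≡ 4 (mod 11).
    Then x = 9 + 20·4 = 89, valid modulo lcm(20, 11) = 220: x ≡ 89 (mod 220).
  Combine with x ≡ 7 (mod 9); new modulus lcm = 1980.
    Write x = 89 + 220·t and substitute into x ≡ 7 (mod 9): 220·t ≡ 7 − 89 = -82 (mod 9).
    Reduce coefficients mod 9: 4·t ≡ 8 (mod 9).
    The inverse of 4 mod 9 is 7 (since 4·7 = 28 = 3·9 + 1), so t ≡ 7·8 = 56 ≡ 2 (mod 9).
    Then x = 89 + 220·2 = 529, valid modulo lcm(220, 9) = 1980: x ≡ 529 (mod 1980).
Verify against each original: 529 mod 5 = 4, 529 mod 4 = 1, 529 mod 11 = 1, 529 mod 9 = 7.

x ≡ 529 (mod 1980).


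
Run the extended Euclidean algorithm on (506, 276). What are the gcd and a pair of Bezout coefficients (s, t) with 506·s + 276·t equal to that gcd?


Euclidean algorithm on (506, 276) — divide until remainder is 0:
  506 = 1 · 276 + 230
  276 = 1 · 230 + 46
  230 = 5 · 46 + 0
gcd(506, 276) = 46.
Track Bezout coefficients alongside the remainders: start with r₀ = 506 = a·1 + b·0 (s = 1, t = 0) and r₁ = 276 = a·0 + b·1 (s = 0, t = 1); each new remainder r_{k+1} = r_{k-1} − q_k·r_k inherits s_{k+1} = s_{k-1} − q_k·s_k, t_{k+1} = t_{k-1} − q_k·t_k, so r_k = a·s_k + b·t_k at every step:
  q = 1: r = 230, s = 1 − 1·0 = 1, t = 0 − 1·1 = -1  (check: 506·1 + 276·(-1) = 230)
  q = 1: r = 46, s = 0 − 1·1 = -1, t = 1 − 1·(-1) = 2  (check: 506·(-1) + 276·2 = 46)
The row with r = 46 (the gcd) gives the Bezout coefficients s = -1, t = 2.
Result: 506 · (-1) + 276 · (2) = 46.

gcd(506, 276) = 46; s = -1, t = 2 (check: 506·(-1) + 276·2 = 46).


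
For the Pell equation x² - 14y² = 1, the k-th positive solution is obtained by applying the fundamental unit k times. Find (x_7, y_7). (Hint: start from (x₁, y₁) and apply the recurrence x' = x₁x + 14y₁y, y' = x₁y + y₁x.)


Step 1: Find the fundamental solution (x₁, y₁) of x² - 14y² = 1.
  Expand √14 as a continued fraction. a₀ = ⌊√14⌋ = 3; iterate m_{k+1} = d_k·a_k − m_k, d_{k+1} = (14 − m_{k+1}²)/d_k, a_{k+1} = ⌊(a₀ + m_{k+1})/d_{k+1}⌋ (starting m₀ = 0, d₀ = 1), with convergents p_k = a_k·p_{k-1} + p_{k-2}, q_k = a_k·q_{k-1} + q_{k-2} (p₋₁ = 1, q₋₁ = 0):
  k = 0: a₀ = 3; p₀/q₀ = 3/1; p₀² − 14·q₀² = 9 − 14 = -5.
  k = 1: m = 3, d = 5, a = ⌊(3 + 3)/5⌋ = 1; p/q = (1·3 + 1)/(1·1 + 0) = 4/1; p² − 14·q² = 16 − 14 = 2.
  k = 2: m = 2, d = 2, a = ⌊(3 + 2)/2⌋ = 2; p/q = (2·4 + 3)/(2·1 + 1) = 11/3; p² − 14·q² = 121 − 126 = -5.
  k = 3: m = 2, d = 5, a = ⌊(3 + 2)/5⌋ = 1; p/q = (1·11 + 4)/(1·3 + 1) = 15/4; p² − 14·q² = 225 − 224 = 1.
  The first convergent with p² − 14·q² = 1 gives the fundamental solution (x₁, y₁) = (15, 4).
Step 2: Apply the recurrence (x_{n+1}, y_{n+1}) = (x₁x_n + 14y₁y_n, x₁y_n + y₁x_n) repeatedly.
  From (x_1, y_1) = (15, 4): x_2 = 15·15 + 14·4·4 = 449; y_2 = 15·4 + 4·15 = 120.
  From (x_2, y_2) = (449, 120): x_3 = 15·449 + 14·4·120 = 13455; y_3 = 15·120 + 4·449 = 3596.
  From (x_3, y_3) = (13455, 3596): x_4 = 15·13455 + 14·4·3596 = 403201; y_4 = 15·3596 + 4·13455 = 107760.
  From (x_4, y_4) = (403201, 107760): x_5 = 15·403201 + 14·4·107760 = 12082575; y_5 = 15·107760 + 4·403201 = 3229204.
  From (x_5, y_5) = (12082575, 3229204): x_6 = 15·12082575 + 14·4·3229204 = 362074049; y_6 = 15·3229204 + 4·12082575 = 96768360.
  From (x_6, y_6) = (362074049, 96768360): x_7 = 15·362074049 + 14·4·96768360 = 10850138895; y_7 = 15·96768360 + 4·362074049 = 2899821596.
Step 3: Verify x_7² - 14·y_7² = 117725514040791821025 - 117725514040791821024 = 1 (should be 1). ✓

(x_1, y_1) = (15, 4); (x_7, y_7) = (10850138895, 2899821596).


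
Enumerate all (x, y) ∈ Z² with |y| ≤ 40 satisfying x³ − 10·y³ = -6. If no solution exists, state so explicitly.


The equation is x³ - 10y³ = -6. For fixed y, x³ = 10·y³ − 6, so a solution requires the RHS to be a perfect cube.
Strategy: iterate y from -40 to 40, compute RHS = 10·y³ − 6, and check whether it is a (positive or negative) perfect cube.
Check small values of y:
  y = 0: RHS = -6 is not a perfect cube.
  y = 1: RHS = 4 is not a perfect cube.
  y = -1: RHS = -16 is not a perfect cube.
  y = 2: RHS = 74 is not a perfect cube.
  y = -2: RHS = -86 is not a perfect cube.
  y = 3: RHS = 264 is not a perfect cube.
  y = -3: RHS = -276 is not a perfect cube.
Continuing the search up to |y| = 40 finds no solutions either.
No (x, y) in the scanned range satisfies the equation.

No integer solutions with |y| ≤ 40.


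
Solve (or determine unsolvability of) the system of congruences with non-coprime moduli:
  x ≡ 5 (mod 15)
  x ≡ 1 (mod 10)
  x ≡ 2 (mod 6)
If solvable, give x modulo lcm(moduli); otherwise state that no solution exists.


Moduli 15, 10, 6 are not pairwise coprime, so CRT works modulo lcm(m_i) when all pairwise compatibility conditions hold.
Pairwise compatibility: gcd(m_i, m_j) must divide a_i - a_j for every pair.
Merge one congruence at a time:
  Start: x ≡ 5 (mod 15).
  Combine with x ≡ 1 (mod 10): gcd(15, 10) = 5, and 1 - 5 = -4 is NOT divisible by 5.
    ⇒ system is inconsistent (no integer solution).

No solution (the system is inconsistent).


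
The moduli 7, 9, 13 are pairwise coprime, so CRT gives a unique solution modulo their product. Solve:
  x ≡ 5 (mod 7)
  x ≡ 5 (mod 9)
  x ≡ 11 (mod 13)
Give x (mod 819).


Moduli 7, 9, 13 are pairwise coprime; by CRT there is a unique solution modulo M = 7 · 9 · 13 = 819.
Solve pairwise, accumulating the modulus:
  Start with x ≡ 5 (mod 7).
  Combine with x ≡ 5 (mod 9): since gcd(7, 9) = 1, we get a unique residue mod 63.
    Write x = 5 + 7·t and substitute into x ≡ 5 (mod 9): 7·t ≡ 5 − 5 = 0 (mod 9).
    The inverse of 7 mod 9 is 4 (since 7·4 = 28 = 3·9 + 1), so t ≡ 4·0 = 0 ≡ 0 (mod 9).
    Then x = 5 + 7·0 = 5, valid modulo lcm(7, 9) = 63: x ≡ 5 (mod 63).
  Combine with x ≡ 11 (mod 13): since gcd(63, 13) = 1, we get a unique residue mod 819.
    Write x = 5 + 63·t and substitute into x ≡ 11 (mod 13): 63·t ≡ 11 − 5 = 6 (mod 13).
    Reduce coefficients mod 13: 11·t ≡ 6 (mod 13).
    The inverse of 11 mod 13 is 6 (since 11·6 = 66 = 5·13 + 1), so t ≡ 6·6 = 36 ≡ 10 (mod 13).
    Then x = 5 + 63·10 = 635, valid modulo lcm(63, 13) = 819: x ≡ 635 (mod 819).
Verify: 635 mod 7 = 5 ✓, 635 mod 9 = 5 ✓, 635 mod 13 = 11 ✓.

x ≡ 635 (mod 819).


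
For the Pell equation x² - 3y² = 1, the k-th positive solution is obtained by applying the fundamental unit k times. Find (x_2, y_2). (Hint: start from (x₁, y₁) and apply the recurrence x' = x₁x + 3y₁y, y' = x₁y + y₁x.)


Step 1: Find the fundamental solution (x₁, y₁) of x² - 3y² = 1.
  Expand √3 as a continued fraction. a₀ = ⌊√3⌋ = 1; iterate m_{k+1} = d_k·a_k − m_k, d_{k+1} = (3 − m_{k+1}²)/d_k, a_{k+1} = ⌊(a₀ + m_{k+1})/d_{k+1}⌋ (starting m₀ = 0, d₀ = 1), with convergents p_k = a_k·p_{k-1} + p_{k-2}, q_k = a_k·q_{k-1} + q_{k-2} (p₋₁ = 1, q₋₁ = 0):
  k = 0: a₀ = 1; p₀/q₀ = 1/1; p₀² − 3·q₀² = 1 − 3 = -2.
  k = 1: m = 1, d = 2, a = ⌊(1 + 1)/2⌋ = 1; p/q = (1·1 + 1)/(1·1 + 0) = 2/1; p² − 3·q² = 4 − 3 = 1.
  The first convergent with p² − 3·q² = 1 gives the fundamental solution (x₁, y₁) = (2, 1).
Step 2: Apply the recurrence (x_{n+1}, y_{n+1}) = (x₁x_n + 3y₁y_n, x₁y_n + y₁x_n) repeatedly.
  From (x_1, y_1) = (2, 1): x_2 = 2·2 + 3·1·1 = 7; y_2 = 2·1 + 1·2 = 4.
Step 3: Verify x_2² - 3·y_2² = 49 - 48 = 1 (should be 1). ✓

(x_1, y_1) = (2, 1); (x_2, y_2) = (7, 4).


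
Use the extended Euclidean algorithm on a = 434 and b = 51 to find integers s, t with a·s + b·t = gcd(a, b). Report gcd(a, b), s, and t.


Euclidean algorithm on (434, 51) — divide until remainder is 0:
  434 = 8 · 51 + 26
  51 = 1 · 26 + 25
  26 = 1 · 25 + 1
  25 = 25 · 1 + 0
gcd(434, 51) = 1.
Track Bezout coefficients alongside the remainders: start with r₀ = 434 = a·1 + b·0 (s = 1, t = 0) and r₁ = 51 = a·0 + b·1 (s = 0, t = 1); each new remainder r_{k+1} = r_{k-1} − q_k·r_k inherits s_{k+1} = s_{k-1} − q_k·s_k, t_{k+1} = t_{k-1} − q_k·t_k, so r_k = a·s_k + b·t_k at every step:
  q = 8: r = 26, s = 1 − 8·0 = 1, t = 0 − 8·1 = -8  (check: 434·1 + 51·(-8) = 26)
  q = 1: r = 25, s = 0 − 1·1 = -1, t = 1 − 1·(-8) = 9  (check: 434·(-1) + 51·9 = 25)
  q = 1: r = 1, s = 1 − 1·(-1) = 2, t = -8 − 1·9 = -17  (check: 434·2 + 51·(-17) = 1)
The row with r = 1 (the gcd) gives the Bezout coefficients s = 2, t = -17.
Result: 434 · (2) + 51 · (-17) = 1.

gcd(434, 51) = 1; s = 2, t = -17 (check: 434·2 + 51·(-17) = 1).


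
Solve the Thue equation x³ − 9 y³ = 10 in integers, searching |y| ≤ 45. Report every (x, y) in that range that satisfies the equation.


The equation is x³ - 9y³ = 10. For fixed y, x³ = 9·y³ + 10, so a solution requires the RHS to be a perfect cube.
Strategy: iterate y from -45 to 45, compute RHS = 9·y³ + 10, and check whether it is a (positive or negative) perfect cube.
Check small values of y:
  y = 0: RHS = 10 is not a perfect cube.
  y = 1: RHS = 19 is not a perfect cube.
  y = -1: RHS = 1 = (1)³ ⇒ x = 1 works.
  y = 2: RHS = 82 is not a perfect cube.
  y = -2: RHS = -62 is not a perfect cube.
  y = 3: RHS = 253 is not a perfect cube.
  y = -3: RHS = -233 is not a perfect cube.
Continuing the search up to |y| = 45 finds no further solutions beyond those listed.
Collected solutions: (1, -1).

Solutions (with |y| ≤ 45): (1, -1).


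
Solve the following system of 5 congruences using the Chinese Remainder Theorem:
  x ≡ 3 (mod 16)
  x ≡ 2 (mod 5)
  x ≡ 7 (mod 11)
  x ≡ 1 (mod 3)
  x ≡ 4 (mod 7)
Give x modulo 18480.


Product of moduli M = 16 · 5 · 11 · 3 · 7 = 18480.
Merge one congruence at a time:
  Start: x ≡ 3 (mod 16).
  Combine with x ≡ 2 (mod 5); new modulus lcm = 80.
    Write x = 3 + 16·t and substitute into x ≡ 2 (mod 5): 16·t ≡ 2 − 3 = -1 (mod 5).
    Reduce coefficients mod 5: 1·t ≡ 4 (mod 5).
    So t ≡ 4 (mod 5).
    Then x = 3 + 16·4 = 67, valid modulo lcm(16, 5) = 80: x ≡ 67 (mod 80).
  Combine with x ≡ 7 (mod 11); new modulus lcm = 880.
    Write x = 67 + 80·t and substitute into x ≡ 7 (mod 11): 80·t ≡ 7 − 67 = -60 (mod 11).
    Reduce coefficients mod 11: 3·t ≡ 6 (mod 11).
    The inverse of 3 mod 11 is 4 (since 3·4 = 12 = 1·11 + 1), so t ≡ 4·6 = 24 ≡ 2 (mod 11).
    Then x = 67 + 80·2 = 227, valid modulo lcm(80, 11) = 880: x ≡ 227 (mod 880).
  Combine with x ≡ 1 (mod 3); new modulus lcm = 2640.
    Write x = 227 + 880·t and substitute into x ≡ 1 (mod 3): 880·t ≡ 1 − 227 = -226 (mod 3).
    Reduce coefficients mod 3: 1·t ≡ 2 (mod 3).
    So t ≡ 2 (mod 3).
    Then x = 227 + 880·2 = 1987, valid modulo lcm(880, 3) = 2640: x ≡ 1987 (mod 2640).
  Combine with x ≡ 4 (mod 7); new modulus lcm = 18480.
    Write x = 1987 + 2640·t and substitute into x ≡ 4 (mod 7): 2640·t ≡ 4 − 1987 = -1983 (mod 7).
    Reduce coefficients mod 7: 1·t ≡ 5 (mod 7).
    So t ≡ 5 (mod 7).
    Then x = 1987 + 2640·5 = 15187, valid modulo lcm(2640, 7) = 18480: x ≡ 15187 (mod 18480).
Verify against each original: 15187 mod 16 = 3, 15187 mod 5 = 2, 15187 mod 11 = 7, 15187 mod 3 = 1, 15187 mod 7 = 4.

x ≡ 15187 (mod 18480).


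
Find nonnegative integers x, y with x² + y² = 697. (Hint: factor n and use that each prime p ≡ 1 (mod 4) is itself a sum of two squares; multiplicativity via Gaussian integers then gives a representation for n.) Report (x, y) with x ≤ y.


Step 1: Factor n = 697 = 17 · 41.
Step 2: Check the mod-4 condition on each prime factor: 17 ≡ 1 (mod 4), exponent 1; 41 ≡ 1 (mod 4), exponent 1.
All primes ≡ 3 (mod 4) appear to even exponent (or don't appear), so by the two-squares theorem n IS expressible as a sum of two squares.
Step 3: Build a representation. Here n = 17 · 41 is a product of primes ≡ 1 (mod 4). Each prime p ≡ 1 (mod 4) is itself a sum of two squares; find a² by testing p − a² for a perfect square:
  17: 17 − 1² = 16 = 4² ⇒ 17 = 1² + 4².
  41: 41 − 1² = 40, 41 − 2² = 37, 41 − 3² = 32, 41 − 4² = 25 = 5² ⇒ 41 = 4² + 5².
  Combine using the Brahmagupta–Fibonacci identity (a² + b²)(c² + d²) = (ac − bd)² + (ad + bc)² = (ac + bd)² + (ad − bc)²:
  17 · 41 = 697: from (1² + 4²)(4² + 5²), take (1·4 − 4·5, 1·5 + 4·4) = (4 − 20, 5 + 16) = (-16, 21); dropping signs (only squares matter) gives (16, 21); check 16² + 21² = 256 + 441 = 697 ✓.
Step 4: Order so x ≤ y and verify: 16² + 21² = 256 + 441 = 697 = n. ✓

n = 697 = 16² + 21² (one valid representation with x ≤ y).


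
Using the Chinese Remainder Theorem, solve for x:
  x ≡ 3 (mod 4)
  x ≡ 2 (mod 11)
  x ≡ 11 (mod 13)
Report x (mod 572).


Moduli 4, 11, 13 are pairwise coprime; by CRT there is a unique solution modulo M = 4 · 11 · 13 = 572.
Solve pairwise, accumulating the modulus:
  Start with x ≡ 3 (mod 4).
  Combine with x ≡ 2 (mod 11): since gcd(4, 11) = 1, we get a unique residue mod 44.
    Write x = 3 + 4·t and substitute into x ≡ 2 (mod 11): 4·t ≡ 2 − 3 = -1 (mod 11).
    Reduce coefficients mod 11: 4·t ≡ 10 (mod 11).
    The inverse of 4 mod 11 is 3 (since 4·3 = 12 = 1·11 + 1), so t ≡ 3·10 = 30 ≡ 8 (mod 11).
    Then x = 3 + 4·8 = 35, valid modulo lcm(4, 11) = 44: x ≡ 35 (mod 44).
  Combine with x ≡ 11 (mod 13): since gcd(44, 13) = 1, we get a unique residue mod 572.
    Write x = 35 + 44·t and substitute into x ≡ 11 (mod 13): 44·t ≡ 11 − 35 = -24 (mod 13).
    Reduce coefficients mod 13: 5·t ≡ 2 (mod 13).
    The inverse of 5 mod 13 is 8 (since 5·8 = 40 = 3·13 + 1), so t ≡ 8·2 = 16 ≡ 3 (mod 13).
    Then x = 35 + 44·3 = 167, valid modulo lcm(44, 13) = 572: x ≡ 167 (mod 572).
Verify: 167 mod 4 = 3 ✓, 167 mod 11 = 2 ✓, 167 mod 13 = 11 ✓.

x ≡ 167 (mod 572).


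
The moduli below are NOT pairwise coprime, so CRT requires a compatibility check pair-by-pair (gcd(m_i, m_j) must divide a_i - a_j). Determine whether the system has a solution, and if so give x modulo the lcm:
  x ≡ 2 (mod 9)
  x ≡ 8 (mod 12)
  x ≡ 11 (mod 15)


Moduli 9, 12, 15 are not pairwise coprime, so CRT works modulo lcm(m_i) when all pairwise compatibility conditions hold.
Pairwise compatibility: gcd(m_i, m_j) must divide a_i - a_j for every pair.
Merge one congruence at a time:
  Start: x ≡ 2 (mod 9).
  Combine with x ≡ 8 (mod 12): gcd(9, 12) = 3; 8 - 2 = 6, which IS divisible by 3, so compatible.
    Write x = 2 + 9·t and substitute into x ≡ 8 (mod 12): 9·t ≡ 8 − 2 = 6 (mod 12).
    Divide the congruence (and modulus) by g = 3: 3·t ≡ 2 (mod 4).
    The inverse of 3 mod 4 is 3 (since 3·3 = 9 = 2·4 + 1), so t ≡ 3·2 = 6 ≡ 2 (mod 4).
    Then x = 2 + 9·2 = 20, valid modulo lcm(9, 12) = 36: x ≡ 20 (mod 36).
  Combine with x ≡ 11 (mod 15): gcd(36, 15) = 3; 11 - 20 = -9, which IS divisible by 3, so compatible.
    Write x = 20 + 36·t and substitute into x ≡ 11 (mod 15): 36·t ≡ 11 − 20 = -9 (mod 15).
    Divide the congruence (and modulus) by g = 3: 12·t ≡ -3 (mod 5).
    Reduce coefficients mod 5: 2·t ≡ 2 (mod 5).
    The inverse of 2 mod 5 is 3 (since 2·3 = 6 = 1·5 + 1), so t ≡ 3·2 = 6 ≡ 1 (mod 5).
    Then x = 20 + 36·1 = 56, valid modulo lcm(36, 15) = 180: x ≡ 56 (mod 180).
Verify: 56 mod 9 = 2, 56 mod 12 = 8, 56 mod 15 = 11.

x ≡ 56 (mod 180).


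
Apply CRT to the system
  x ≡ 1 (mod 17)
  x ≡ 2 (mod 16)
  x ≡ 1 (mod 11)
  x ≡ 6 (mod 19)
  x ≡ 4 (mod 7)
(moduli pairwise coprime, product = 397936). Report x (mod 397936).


Product of moduli M = 17 · 16 · 11 · 19 · 7 = 397936.
Merge one congruence at a time:
  Start: x ≡ 1 (mod 17).
  Combine with x ≡ 2 (mod 16); new modulus lcm = 272.
    Write x = 1 + 17·t and substitute into x ≡ 2 (mod 16): 17·t ≡ 2 − 1 = 1 (mod 16).
    Reduce coefficients mod 16: 1·t ≡ 1 (mod 16).
    So t ≡ 1 (mod 16).
    Then x = 1 + 17·1 = 18, valid modulo lcm(17, 16) = 272: x ≡ 18 (mod 272).
  Combine with x ≡ 1 (mod 11); new modulus lcm = 2992.
    Write x = 18 + 272·t and substitute into x ≡ 1 (mod 11): 272·t ≡ 1 − 18 = -17 (mod 11).
    Reduce coefficients mod 11: 8·t ≡ 5 (mod 11).
    The inverse of 8 mod 11 is 7 (since 8·7 = 56 = 5·11 + 1), so t ≡ 7·5 = 35 ≡ 2 (mod 11).
    Then x = 18 + 272·2 = 562, valid modulo lcm(272, 11) = 2992: x ≡ 562 (mod 2992).
  Combine with x ≡ 6 (mod 19); new modulus lcm = 56848.
    Write x = 562 + 2992·t and substitute into x ≡ 6 (mod 19): 2992·t ≡ 6 − 562 = -556 (mod 19).
    Reduce coefficients mod 19: 9·t ≡ 14 (mod 19).
    The inverse of 9 mod 19 is 17 (since 9·17 = 153 = 8·19 + 1), so t ≡ 17·14 = 238 ≡ 10 (mod 19).
    Then x = 562 + 2992·10 = 30482, valid modulo lcm(2992, 19) = 56848: x ≡ 30482 (mod 56848).
  Combine with x ≡ 4 (mod 7); new modulus lcm = 397936.
    Write x = 30482 + 56848·t and substitute into x ≡ 4 (mod 7): 56848·t ≡ 4 − 30482 = -30478 (mod 7).
    Reduce coefficients mod 7: 1·t ≡ 0 (mod 7).
    So t ≡ 0 (mod 7).
    Then x = 30482 + 56848·0 = 30482, valid modulo lcm(56848, 7) = 397936: x ≡ 30482 (mod 397936).
Verify against each original: 30482 mod 17 = 1, 30482 mod 16 = 2, 30482 mod 11 = 1, 30482 mod 19 = 6, 30482 mod 7 = 4.

x ≡ 30482 (mod 397936).


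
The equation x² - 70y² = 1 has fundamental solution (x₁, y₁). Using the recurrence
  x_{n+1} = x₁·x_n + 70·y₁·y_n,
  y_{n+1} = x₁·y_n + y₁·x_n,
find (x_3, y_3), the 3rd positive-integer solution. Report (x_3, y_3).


Step 1: Find the fundamental solution (x₁, y₁) of x² - 70y² = 1.
  Expand √70 as a continued fraction. a₀ = ⌊√70⌋ = 8; iterate m_{k+1} = d_k·a_k − m_k, d_{k+1} = (70 − m_{k+1}²)/d_k, a_{k+1} = ⌊(a₀ + m_{k+1})/d_{k+1}⌋ (starting m₀ = 0, d₀ = 1), with convergents p_k = a_k·p_{k-1} + p_{k-2}, q_k = a_k·q_{k-1} + q_{k-2} (p₋₁ = 1, q₋₁ = 0):
  k = 0: a₀ = 8; p₀/q₀ = 8/1; p₀² − 70·q₀² = 64 − 70 = -6.
  k = 1: m = 8, d = 6, a = ⌊(8 + 8)/6⌋ = 2; p/q = (2·8 + 1)/(2·1 + 0) = 17/2; p² − 70·q² = 289 − 280 = 9.
  k = 2: m = 4, d = 9, a = ⌊(8 + 4)/9⌋ = 1; p/q = (1·17 + 8)/(1·2 + 1) = 25/3; p² − 70·q² = 625 − 630 = -5.
  k = 3: m = 5, d = 5, a = ⌊(8 + 5)/5⌋ = 2; p/q = (2·25 + 17)/(2·3 + 2) = 67/8; p² − 70·q² = 4489 − 4480 = 9.
  k = 4: m = 5, d = 9, a = ⌊(8 + 5)/9⌋ = 1; p/q = (1·67 + 25)/(1·8 + 3) = 92/11; p² − 70·q² = 8464 − 8470 = -6.
  k = 5: m = 4, d = 6, a = ⌊(8 + 4)/6⌋ = 2; p/q = (2·92 + 67)/(2·11 + 8) = 251/30; p² − 70·q² = 63001 − 63000 = 1.
  The first convergent with p² − 70·q² = 1 gives the fundamental solution (x₁, y₁) = (251, 30).
Step 2: Apply the recurrence (x_{n+1}, y_{n+1}) = (x₁x_n + 70y₁y_n, x₁y_n + y₁x_n) repeatedly.
  From (x_1, y_1) = (251, 30): x_2 = 251·251 + 70·30·30 = 126001; y_2 = 251·30 + 30·251 = 15060.
  From (x_2, y_2) = (126001, 15060): x_3 = 251·126001 + 70·30·15060 = 63252251; y_3 = 251·15060 + 30·126001 = 7560090.
Step 3: Verify x_3² - 70·y_3² = 4000847256567001 - 4000847256567000 = 1 (should be 1). ✓

(x_1, y_1) = (251, 30); (x_3, y_3) = (63252251, 7560090).


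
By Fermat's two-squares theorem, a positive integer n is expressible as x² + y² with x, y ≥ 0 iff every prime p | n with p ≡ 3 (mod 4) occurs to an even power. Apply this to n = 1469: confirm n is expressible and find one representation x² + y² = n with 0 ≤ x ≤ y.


Step 1: Factor n = 1469 = 13 · 113.
Step 2: Check the mod-4 condition on each prime factor: 13 ≡ 1 (mod 4), exponent 1; 113 ≡ 1 (mod 4), exponent 1.
All primes ≡ 3 (mod 4) appear to even exponent (or don't appear), so by the two-squares theorem n IS expressible as a sum of two squares.
Step 3: Build a representation. Here n = 13 · 113 is a product of primes ≡ 1 (mod 4). Each prime p ≡ 1 (mod 4) is itself a sum of two squares; find a² by testing p − a² for a perfect square:
  13: 13 − 1² = 12, 13 − 2² = 9 = 3² ⇒ 13 = 2² + 3².
  113: 113 − 1² = 112, 113 − 2² = 109, 113 − 3² = 104, 113 − 4² = 97, 113 − 5² = 88, 113 − 6² = 77, 113 − 7² = 64 = 8² ⇒ 113 = 7² + 8².
  Combine using the Brahmagupta–Fibonacci identity (a² + b²)(c² + d²) = (ac − bd)² + (ad + bc)² = (ac + bd)² + (ad − bc)²:
  13 · 113 = 1469: from (2² + 3²)(7² + 8²), take (2·7 − 3·8, 2·8 + 3·7) = (14 − 24, 16 + 21) = (-10, 37); dropping signs (only squares matter) gives (10, 37); check 10² + 37² = 100 + 1369 = 1469 ✓.
Step 4: Order so x ≤ y and verify: 10² + 37² = 100 + 1369 = 1469 = n. ✓

n = 1469 = 10² + 37² (one valid representation with x ≤ y).


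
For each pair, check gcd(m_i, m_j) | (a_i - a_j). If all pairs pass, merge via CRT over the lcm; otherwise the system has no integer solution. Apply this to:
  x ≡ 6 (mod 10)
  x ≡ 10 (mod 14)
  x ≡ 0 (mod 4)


Moduli 10, 14, 4 are not pairwise coprime, so CRT works modulo lcm(m_i) when all pairwise compatibility conditions hold.
Pairwise compatibility: gcd(m_i, m_j) must divide a_i - a_j for every pair.
Merge one congruence at a time:
  Start: x ≡ 6 (mod 10).
  Combine with x ≡ 10 (mod 14): gcd(10, 14) = 2; 10 - 6 = 4, which IS divisible by 2, so compatible.
    Write x = 6 + 10·t and substitute into x ≡ 10 (mod 14): 10·t ≡ 10 − 6 = 4 (mod 14).
    Divide the congruence (and modulus) by g = 2: 5·t ≡ 2 (mod 7).
    The inverse of 5 mod 7 is 3 (since 5·3 = 15 = 2·7 + 1), so t ≡ 3·2 = 6 ≡ 6 (mod 7).
    Then x = 6 + 10·6 = 66, valid modulo lcm(10, 14) = 70: x ≡ 66 (mod 70).
  Combine with x ≡ 0 (mod 4): gcd(70, 4) = 2; 0 - 66 = -66, which IS divisible by 2, so compatible.
    Write x = 66 + 70·t and substitute into x ≡ 0 (mod 4): 70·t ≡ 0 − 66 = -66 (mod 4).
    Divide the congruence (and modulus) by g = 2: 35·t ≡ -33 (mod 2).
    Reduce coefficients mod 2: 1·t ≡ 1 (mod 2).
    So t ≡ 1 (mod 2).
    Then x = 66 + 70·1 = 136, valid modulo lcm(70, 4) = 140: x ≡ 136 (mod 140).
Verify: 136 mod 10 = 6, 136 mod 14 = 10, 136 mod 4 = 0.

x ≡ 136 (mod 140).


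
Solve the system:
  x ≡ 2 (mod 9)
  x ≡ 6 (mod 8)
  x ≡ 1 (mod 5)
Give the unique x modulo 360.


Moduli 9, 8, 5 are pairwise coprime; by CRT there is a unique solution modulo M = 9 · 8 · 5 = 360.
Solve pairwise, accumulating the modulus:
  Start with x ≡ 2 (mod 9).
  Combine with x ≡ 6 (mod 8): since gcd(9, 8) = 1, we get a unique residue mod 72.
    Write x = 2 + 9·t and substitute into x ≡ 6 (mod 8): 9·t ≡ 6 − 2 = 4 (mod 8).
    Reduce coefficients mod 8: 1·t ≡ 4 (mod 8).
    So t ≡ 4 (mod 8).
    Then x = 2 + 9·4 = 38, valid modulo lcm(9, 8) = 72: x ≡ 38 (mod 72).
  Combine with x ≡ 1 (mod 5): since gcd(72, 5) = 1, we get a unique residue mod 360.
    Write x = 38 + 72·t and substitute into x ≡ 1 (mod 5): 72·t ≡ 1 − 38 = -37 (mod 5).
    Reduce coefficients mod 5: 2·t ≡ 3 (mod 5).
    The inverse of 2 mod 5 is 3 (since 2·3 = 6 = 1·5 + 1), so t ≡ 3·3 = 9 ≡ 4 (mod 5).
    Then x = 38 + 72·4 = 326, valid modulo lcm(72, 5) = 360: x ≡ 326 (mod 360).
Verify: 326 mod 9 = 2 ✓, 326 mod 8 = 6 ✓, 326 mod 5 = 1 ✓.

x ≡ 326 (mod 360).


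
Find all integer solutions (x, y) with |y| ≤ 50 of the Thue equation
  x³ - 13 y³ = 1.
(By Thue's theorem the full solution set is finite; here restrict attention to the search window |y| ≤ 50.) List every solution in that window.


The equation is x³ - 13y³ = 1. For fixed y, x³ = 13·y³ + 1, so a solution requires the RHS to be a perfect cube.
Strategy: iterate y from -50 to 50, compute RHS = 13·y³ + 1, and check whether it is a (positive or negative) perfect cube.
Check small values of y:
  y = 0: RHS = 1 = (1)³ ⇒ x = 1 works.
  y = 1: RHS = 14 is not a perfect cube.
  y = -1: RHS = -12 is not a perfect cube.
  y = 2: RHS = 105 is not a perfect cube.
  y = -2: RHS = -103 is not a perfect cube.
  y = 3: RHS = 352 is not a perfect cube.
  y = -3: RHS = -350 is not a perfect cube.
Continuing the search up to |y| = 50 finds no further solutions beyond those listed.
Collected solutions: (1, 0).

Solutions (with |y| ≤ 50): (1, 0).


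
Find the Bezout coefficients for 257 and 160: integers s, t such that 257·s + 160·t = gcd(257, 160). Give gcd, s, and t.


Euclidean algorithm on (257, 160) — divide until remainder is 0:
  257 = 1 · 160 + 97
  160 = 1 · 97 + 63
  97 = 1 · 63 + 34
  63 = 1 · 34 + 29
  34 = 1 · 29 + 5
  29 = 5 · 5 + 4
  5 = 1 · 4 + 1
  4 = 4 · 1 + 0
gcd(257, 160) = 1.
Track Bezout coefficients alongside the remainders: start with r₀ = 257 = a·1 + b·0 (s = 1, t = 0) and r₁ = 160 = a·0 + b·1 (s = 0, t = 1); each new remainder r_{k+1} = r_{k-1} − q_k·r_k inherits s_{k+1} = s_{k-1} − q_k·s_k, t_{k+1} = t_{k-1} − q_k·t_k, so r_k = a·s_k + b·t_k at every step:
  q = 1: r = 97, s = 1 − 1·0 = 1, t = 0 − 1·1 = -1  (check: 257·1 + 160·(-1) = 97)
  q = 1: r = 63, s = 0 − 1·1 = -1, t = 1 − 1·(-1) = 2  (check: 257·(-1) + 160·2 = 63)
  q = 1: r = 34, s = 1 − 1·(-1) = 2, t = -1 − 1·2 = -3  (check: 257·2 + 160·(-3) = 34)
  q = 1: r = 29, s = -1 − 1·2 = -3, t = 2 − 1·(-3) = 5  (check: 257·(-3) + 160·5 = 29)
  q = 1: r = 5, s = 2 − 1·(-3) = 5, t = -3 − 1·5 = -8  (check: 257·5 + 160·(-8) = 5)
  q = 5: r = 4, s = -3 − 5·5 = -28, t = 5 − 5·(-8) = 45  (check: 257·(-28) + 160·45 = 4)
  q = 1: r = 1, s = 5 − 1·(-28) = 33, t = -8 − 1·45 = -53  (check: 257·33 + 160·(-53) = 1)
The row with r = 1 (the gcd) gives the Bezout coefficients s = 33, t = -53.
Result: 257 · (33) + 160 · (-53) = 1.

gcd(257, 160) = 1; s = 33, t = -53 (check: 257·33 + 160·(-53) = 1).


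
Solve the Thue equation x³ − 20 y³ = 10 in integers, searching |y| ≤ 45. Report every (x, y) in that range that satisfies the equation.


The equation is x³ - 20y³ = 10. For fixed y, x³ = 20·y³ + 10, so a solution requires the RHS to be a perfect cube.
Strategy: iterate y from -45 to 45, compute RHS = 20·y³ + 10, and check whether it is a (positive or negative) perfect cube.
Check small values of y:
  y = 0: RHS = 10 is not a perfect cube.
  y = 1: RHS = 30 is not a perfect cube.
  y = -1: RHS = -10 is not a perfect cube.
  y = 2: RHS = 170 is not a perfect cube.
  y = -2: RHS = -150 is not a perfect cube.
  y = 3: RHS = 550 is not a perfect cube.
  y = -3: RHS = -530 is not a perfect cube.
Continuing the search up to |y| = 45 finds no solutions either.
No (x, y) in the scanned range satisfies the equation.

No integer solutions with |y| ≤ 45.


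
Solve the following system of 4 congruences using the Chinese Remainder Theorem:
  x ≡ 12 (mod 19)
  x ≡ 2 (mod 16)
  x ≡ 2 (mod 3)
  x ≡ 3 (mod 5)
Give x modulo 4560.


Product of moduli M = 19 · 16 · 3 · 5 = 4560.
Merge one congruence at a time:
  Start: x ≡ 12 (mod 19).
  Combine with x ≡ 2 (mod 16); new modulus lcm = 304.
    Write x = 12 + 19·t and substitute into x ≡ 2 (mod 16): 19·t ≡ 2 − 12 = -10 (mod 16).
    Reduce coefficients mod 16: 3·t ≡ 6 (mod 16).
    The inverse of 3 mod 16 is 11 (since 3·11 = 33 = 2·16 + 1), so t ≡ 11·6 = 66 ≡ 2 (mod 16).
    Then x = 12 + 19·2 = 50, valid modulo lcm(19, 16) = 304: x ≡ 50 (mod 304).
  Combine with x ≡ 2 (mod 3); new modulus lcm = 912.
    Write x = 50 + 304·t and substitute into x ≡ 2 (mod 3): 304·t ≡ 2 − 50 = -48 (mod 3).
    Reduce coefficients mod 3: 1·t ≡ 0 (mod 3).
    So t ≡ 0 (mod 3).
    Then x = 50 + 304·0 = 50, valid modulo lcm(304, 3) = 912: x ≡ 50 (mod 912).
  Combine with x ≡ 3 (mod 5); new modulus lcm = 4560.
    Write x = 50 + 912·t and substitute into x ≡ 3 (mod 5): 912·t ≡ 3 − 50 = -47 (mod 5).
    Reduce coefficients mod 5: 2·t ≡ 3 (mod 5).
    The inverse of 2 mod 5 is 3 (since 2·3 = 6 = 1·5 + 1), so t ≡ 3·3 = 9 ≡ 4 (mod 5).
    Then x = 50 + 912·4 = 3698, valid modulo lcm(912, 5) = 4560: x ≡ 3698 (mod 4560).
Verify against each original: 3698 mod 19 = 12, 3698 mod 16 = 2, 3698 mod 3 = 2, 3698 mod 5 = 3.

x ≡ 3698 (mod 4560).


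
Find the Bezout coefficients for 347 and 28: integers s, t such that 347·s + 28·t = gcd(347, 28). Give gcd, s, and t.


Euclidean algorithm on (347, 28) — divide until remainder is 0:
  347 = 12 · 28 + 11
  28 = 2 · 11 + 6
  11 = 1 · 6 + 5
  6 = 1 · 5 + 1
  5 = 5 · 1 + 0
gcd(347, 28) = 1.
Track Bezout coefficients alongside the remainders: start with r₀ = 347 = a·1 + b·0 (s = 1, t = 0) and r₁ = 28 = a·0 + b·1 (s = 0, t = 1); each new remainder r_{k+1} = r_{k-1} − q_k·r_k inherits s_{k+1} = s_{k-1} − q_k·s_k, t_{k+1} = t_{k-1} − q_k·t_k, so r_k = a·s_k + b·t_k at every step:
  q = 12: r = 11, s = 1 − 12·0 = 1, t = 0 − 12·1 = -12  (check: 347·1 + 28·(-12) = 11)
  q = 2: r = 6, s = 0 − 2·1 = -2, t = 1 − 2·(-12) = 25  (check: 347·(-2) + 28·25 = 6)
  q = 1: r = 5, s = 1 − 1·(-2) = 3, t = -12 − 1·25 = -37  (check: 347·3 + 28·(-37) = 5)
  q = 1: r = 1, s = -2 − 1·3 = -5, t = 25 − 1·(-37) = 62  (check: 347·(-5) + 28·62 = 1)
The row with r = 1 (the gcd) gives the Bezout coefficients s = -5, t = 62.
Result: 347 · (-5) + 28 · (62) = 1.

gcd(347, 28) = 1; s = -5, t = 62 (check: 347·(-5) + 28·62 = 1).


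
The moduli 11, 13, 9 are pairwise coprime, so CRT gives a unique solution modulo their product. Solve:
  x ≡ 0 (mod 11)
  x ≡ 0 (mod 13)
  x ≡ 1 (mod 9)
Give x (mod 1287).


Moduli 11, 13, 9 are pairwise coprime; by CRT there is a unique solution modulo M = 11 · 13 · 9 = 1287.
Solve pairwise, accumulating the modulus:
  Start with x ≡ 0 (mod 11).
  Combine with x ≡ 0 (mod 13): since gcd(11, 13) = 1, we get a unique residue mod 143.
    Write x = 0 + 11·t and substitute into x ≡ 0 (mod 13): 11·t ≡ 0 − 0 = 0 (mod 13).
    The inverse of 11 mod 13 is 6 (since 11·6 = 66 = 5·13 + 1), so t ≡ 6·0 = 0 ≡ 0 (mod 13).
    Then x = 0 + 11·0 = 0, valid modulo lcm(11, 13) = 143: x ≡ 0 (mod 143).
  Combine with x ≡ 1 (mod 9): since gcd(143, 9) = 1, we get a unique residue mod 1287.
    Write x = 0 + 143·t and substitute into x ≡ 1 (mod 9): 143·t ≡ 1 − 0 = 1 (mod 9).
    Reduce coefficients mod 9: 8·t ≡ 1 (mod 9).
    The inverse of 8 mod 9 is 8 (since 8·8 = 64 = 7·9 + 1), so t ≡ 8·1 = 8 ≡ 8 (mod 9).
    Then x = 0 + 143·8 = 1144, valid modulo lcm(143, 9) = 1287: x ≡ 1144 (mod 1287).
Verify: 1144 mod 11 = 0 ✓, 1144 mod 13 = 0 ✓, 1144 mod 9 = 1 ✓.

x ≡ 1144 (mod 1287).


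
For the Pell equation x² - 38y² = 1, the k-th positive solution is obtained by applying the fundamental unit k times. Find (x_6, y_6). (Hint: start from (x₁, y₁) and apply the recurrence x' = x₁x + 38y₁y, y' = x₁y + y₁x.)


Step 1: Find the fundamental solution (x₁, y₁) of x² - 38y² = 1.
  Expand √38 as a continued fraction. a₀ = ⌊√38⌋ = 6; iterate m_{k+1} = d_k·a_k − m_k, d_{k+1} = (38 − m_{k+1}²)/d_k, a_{k+1} = ⌊(a₀ + m_{k+1})/d_{k+1}⌋ (starting m₀ = 0, d₀ = 1), with convergents p_k = a_k·p_{k-1} + p_{k-2}, q_k = a_k·q_{k-1} + q_{k-2} (p₋₁ = 1, q₋₁ = 0):
  k = 0: a₀ = 6; p₀/q₀ = 6/1; p₀² − 38·q₀² = 36 − 38 = -2.
  k = 1: m = 6, d = 2, a = ⌊(6 + 6)/2⌋ = 6; p/q = (6·6 + 1)/(6·1 + 0) = 37/6; p² − 38·q² = 1369 − 1368 = 1.
  The first convergent with p² − 38·q² = 1 gives the fundamental solution (x₁, y₁) = (37, 6).
Step 2: Apply the recurrence (x_{n+1}, y_{n+1}) = (x₁x_n + 38y₁y_n, x₁y_n + y₁x_n) repeatedly.
  From (x_1, y_1) = (37, 6): x_2 = 37·37 + 38·6·6 = 2737; y_2 = 37·6 + 6·37 = 444.
  From (x_2, y_2) = (2737, 444): x_3 = 37·2737 + 38·6·444 = 202501; y_3 = 37·444 + 6·2737 = 32850.
  From (x_3, y_3) = (202501, 32850): x_4 = 37·202501 + 38·6·32850 = 14982337; y_4 = 37·32850 + 6·202501 = 2430456.
  From (x_4, y_4) = (14982337, 2430456): x_5 = 37·14982337 + 38·6·2430456 = 1108490437; y_5 = 37·2430456 + 6·14982337 = 179820894.
  From (x_5, y_5) = (1108490437, 179820894): x_6 = 37·1108490437 + 38·6·179820894 = 82013310001; y_6 = 37·179820894 + 6·1108490437 = 13304315700.
Step 3: Verify x_6² - 38·y_6² = 6726183017320126620001 - 6726183017320126620000 = 1 (should be 1). ✓

(x_1, y_1) = (37, 6); (x_6, y_6) = (82013310001, 13304315700).


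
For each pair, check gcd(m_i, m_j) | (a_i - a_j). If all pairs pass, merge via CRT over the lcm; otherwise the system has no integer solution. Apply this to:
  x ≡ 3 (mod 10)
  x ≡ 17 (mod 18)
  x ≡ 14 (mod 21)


Moduli 10, 18, 21 are not pairwise coprime, so CRT works modulo lcm(m_i) when all pairwise compatibility conditions hold.
Pairwise compatibility: gcd(m_i, m_j) must divide a_i - a_j for every pair.
Merge one congruence at a time:
  Start: x ≡ 3 (mod 10).
  Combine with x ≡ 17 (mod 18): gcd(10, 18) = 2; 17 - 3 = 14, which IS divisible by 2, so compatible.
    Write x = 3 + 10·t and substitute into x ≡ 17 (mod 18): 10·t ≡ 17 − 3 = 14 (mod 18).
    Divide the congruence (and modulus) by g = 2: 5·t ≡ 7 (mod 9).
    The inverse of 5 mod 9 is 2 (since 5·2 = 10 = 1·9 + 1), so t ≡ 2·7 = 14 ≡ 5 (mod 9).
    Then x = 3 + 10·5 = 53, valid modulo lcm(10, 18) = 90: x ≡ 53 (mod 90).
  Combine with x ≡ 14 (mod 21): gcd(90, 21) = 3; 14 - 53 = -39, which IS divisible by 3, so compatible.
    Write x = 53 + 90·t and substitute into x ≡ 14 (mod 21): 90·t ≡ 14 − 53 = -39 (mod 21).
    Divide the congruence (and modulus) by g = 3: 30·t ≡ -13 (mod 7).
    Reduce coefficients mod 7: 2·t ≡ 1 (mod 7).
    The inverse of 2 mod 7 is 4 (since 2·4 = 8 = 1·7 + 1), so t ≡ 4·1 = 4 ≡ 4 (mod 7).
    Then x = 53 + 90·4 = 413, valid modulo lcm(90, 21) = 630: x ≡ 413 (mod 630).
Verify: 413 mod 10 = 3, 413 mod 18 = 17, 413 mod 21 = 14.

x ≡ 413 (mod 630).


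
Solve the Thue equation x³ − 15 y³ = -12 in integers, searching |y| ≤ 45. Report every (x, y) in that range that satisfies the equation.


The equation is x³ - 15y³ = -12. For fixed y, x³ = 15·y³ − 12, so a solution requires the RHS to be a perfect cube.
Strategy: iterate y from -45 to 45, compute RHS = 15·y³ − 12, and check whether it is a (positive or negative) perfect cube.
Check small values of y:
  y = 0: RHS = -12 is not a perfect cube.
  y = 1: RHS = 3 is not a perfect cube.
  y = -1: RHS = -27 = (-3)³ ⇒ x = -3 works.
  y = 2: RHS = 108 is not a perfect cube.
  y = -2: RHS = -132 is not a perfect cube.
  y = 3: RHS = 393 is not a perfect cube.
  y = -3: RHS = -417 is not a perfect cube.
Continuing the search up to |y| = 45 finds no further solutions beyond those listed.
Collected solutions: (-3, -1).

Solutions (with |y| ≤ 45): (-3, -1).


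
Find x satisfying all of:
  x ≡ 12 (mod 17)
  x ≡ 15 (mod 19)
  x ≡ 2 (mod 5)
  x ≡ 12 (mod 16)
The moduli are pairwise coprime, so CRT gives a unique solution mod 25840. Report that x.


Product of moduli M = 17 · 19 · 5 · 16 = 25840.
Merge one congruence at a time:
  Start: x ≡ 12 (mod 17).
  Combine with x ≡ 15 (mod 19); new modulus lcm = 323.
    Write x = 12 + 17·t and substitute into x ≡ 15 (mod 19): 17·t ≡ 15 − 12 = 3 (mod 19).
    The inverse of 17 mod 19 is 9 (since 17·9 = 153 = 8·19 + 1), so t ≡ 9·3 = 27 ≡ 8 (mod 19).
    Then x = 12 + 17·8 = 148, valid modulo lcm(17, 19) = 323: x ≡ 148 (mod 323).
  Combine with x ≡ 2 (mod 5); new modulus lcm = 1615.
    Write x = 148 + 323·t and substitute into x ≡ 2 (mod 5): 323·t ≡ 2 − 148 = -146 (mod 5).
    Reduce coefficients mod 5: 3·t ≡ 4 (mod 5).
    The inverse of 3 mod 5 is 2 (since 3·2 = 6 = 1·5 + 1), so t ≡ 2·4 = 8 ≡ 3 (mod 5).
    Then x = 148 + 323·3 = 1117, valid modulo lcm(323, 5) = 1615: x ≡ 1117 (mod 1615).
  Combine with x ≡ 12 (mod 16); new modulus lcm = 25840.
    Write x = 1117 + 1615·t and substitute into x ≡ 12 (mod 16): 1615·t ≡ 12 − 1117 = -1105 (mod 16).
    Reduce coefficients mod 16: 15·t ≡ 15 (mod 16).
    The inverse of 15 mod 16 is 15 (since 15·15 = 225 = 14·16 + 1), so t ≡ 15·15 = 225 ≡ 1 (mod 16).
    Then x = 1117 + 1615·1 = 2732, valid modulo lcm(1615, 16) = 25840: x ≡ 2732 (mod 25840).
Verify against each original: 2732 mod 17 = 12, 2732 mod 19 = 15, 2732 mod 5 = 2, 2732 mod 16 = 12.

x ≡ 2732 (mod 25840).


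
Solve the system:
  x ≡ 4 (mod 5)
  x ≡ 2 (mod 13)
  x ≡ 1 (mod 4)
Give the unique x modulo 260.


Moduli 5, 13, 4 are pairwise coprime; by CRT there is a unique solution modulo M = 5 · 13 · 4 = 260.
Solve pairwise, accumulating the modulus:
  Start with x ≡ 4 (mod 5).
  Combine with x ≡ 2 (mod 13): since gcd(5, 13) = 1, we get a unique residue mod 65.
    Write x = 4 + 5·t and substitute into x ≡ 2 (mod 13): 5·t ≡ 2 − 4 = -2 (mod 13).
    Reduce coefficients mod 13: 5·t ≡ 11 (mod 13).
    The inverse of 5 mod 13 is 8 (since 5·8 = 40 = 3·13 + 1), so t ≡ 8·11 = 88 ≡ 10 (mod 13).
    Then x = 4 + 5·10 = 54, valid modulo lcm(5, 13) = 65: x ≡ 54 (mod 65).
  Combine with x ≡ 1 (mod 4): since gcd(65, 4) = 1, we get a unique residue mod 260.
    Write x = 54 + 65·t and substitute into x ≡ 1 (mod 4): 65·t ≡ 1 − 54 = -53 (mod 4).
    Reduce coefficients mod 4: 1·t ≡ 3 (mod 4).
    So t ≡ 3 (mod 4).
    Then x = 54 + 65·3 = 249, valid modulo lcm(65, 4) = 260: x ≡ 249 (mod 260).
Verify: 249 mod 5 = 4 ✓, 249 mod 13 = 2 ✓, 249 mod 4 = 1 ✓.

x ≡ 249 (mod 260).
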